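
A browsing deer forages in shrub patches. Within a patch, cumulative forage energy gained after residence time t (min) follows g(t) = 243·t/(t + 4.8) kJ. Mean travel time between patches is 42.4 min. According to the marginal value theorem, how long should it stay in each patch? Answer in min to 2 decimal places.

14.27 min

By the marginal value theorem, leave when the instantaneous gain rate g'(t) equals the habitat-wide average g(t)/(T + t).
g'(t) = 243·4.8/(t + 4.8)². Setting 243·4.8/(t+4.8)² = 243t/[(t+4.8)(42.4+t)] gives 4.8(42.4+t) = t(t+4.8), so t² = 4.8×42.4 = 203.5.
t* = √203.5 = 14.27 min.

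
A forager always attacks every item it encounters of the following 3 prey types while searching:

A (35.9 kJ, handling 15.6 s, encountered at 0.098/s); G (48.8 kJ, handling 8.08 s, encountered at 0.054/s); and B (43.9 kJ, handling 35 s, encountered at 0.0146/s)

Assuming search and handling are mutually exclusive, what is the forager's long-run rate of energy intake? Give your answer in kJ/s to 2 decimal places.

R = (0.098×35.9 + 0.054×48.8 + 0.0146×43.9) / (1 + 0.098×15.6 + 0.054×8.08 + 0.0146×35) = 6.794/3.476 = 1.955 kJ/s.

1.95 kJ/s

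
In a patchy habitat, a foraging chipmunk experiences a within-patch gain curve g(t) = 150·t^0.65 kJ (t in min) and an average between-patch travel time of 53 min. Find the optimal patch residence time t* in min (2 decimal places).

98.43 min

Maximise g(t)/(T+t): set derivative to zero → g'(t)(T+t) = g(t).
g'(t) = 0.65·150·t^-0.35. Setting 0.65·150·t^-0.35 = 150·t^0.65/(53+t) gives 0.65(53+t) = t, so 0.35·t = 0.65×53.
t* = 0.65×53/0.35 = 98.43 min.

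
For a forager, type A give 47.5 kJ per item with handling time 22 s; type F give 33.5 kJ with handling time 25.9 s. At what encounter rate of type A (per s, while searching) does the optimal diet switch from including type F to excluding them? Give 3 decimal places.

The zero-one rule: include type F iff E₂/h₂ > λE₁/(1+λh₁). Equality gives the switch point.
λE₁h₂ = E₂ + λE₂h₁ ⇒ λ = E₂/(E₁h₂ − E₂h₁) = 33.5/(1230 − 737) = 0.06792 per s.

0.068 per s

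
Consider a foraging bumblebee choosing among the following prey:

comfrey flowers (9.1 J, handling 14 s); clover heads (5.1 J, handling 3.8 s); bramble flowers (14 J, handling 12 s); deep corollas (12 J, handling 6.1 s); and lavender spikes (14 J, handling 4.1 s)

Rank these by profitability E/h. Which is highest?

lavender spikes

In descending order of E/h:
lavender spikes: 14/4.1 = 3.41 J/s
deep corollas: 12/6.1 = 1.97 J/s
clover heads: 5.1/3.8 = 1.34 J/s
bramble flowers: 14/12 = 1.17 J/s
comfrey flowers: 9.1/14 = 0.65 J/s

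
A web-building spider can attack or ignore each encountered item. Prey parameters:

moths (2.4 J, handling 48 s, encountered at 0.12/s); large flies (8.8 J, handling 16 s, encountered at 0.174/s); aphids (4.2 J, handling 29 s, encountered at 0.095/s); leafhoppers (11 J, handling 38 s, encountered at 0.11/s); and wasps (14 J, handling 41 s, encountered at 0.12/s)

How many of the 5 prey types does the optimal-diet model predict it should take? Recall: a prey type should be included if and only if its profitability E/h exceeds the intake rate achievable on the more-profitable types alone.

1

Profitabilities (E/h, J/s): large flies 0.55, wasps 0.341, leafhoppers 0.289, aphids 0.145, moths 0.05. Add prey in this order while the next type's profitability exceeds the intake rate on those already taken.
Rate on top 1: 0.4047. wasps: 0.341 < 0.4047 → exclude; stop.
Optimal diet: large flies — 1 of 5 types.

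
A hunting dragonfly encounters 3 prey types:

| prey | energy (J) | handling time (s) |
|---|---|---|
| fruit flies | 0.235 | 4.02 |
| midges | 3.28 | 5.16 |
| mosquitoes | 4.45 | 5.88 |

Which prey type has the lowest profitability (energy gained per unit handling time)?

In descending order of E/h:
mosquitoes: 4.45/5.88 = 0.757 J/s
midges: 3.28/5.16 = 0.636 J/s
fruit flies: 0.235/4.02 = 0.0585 J/s

fruit flies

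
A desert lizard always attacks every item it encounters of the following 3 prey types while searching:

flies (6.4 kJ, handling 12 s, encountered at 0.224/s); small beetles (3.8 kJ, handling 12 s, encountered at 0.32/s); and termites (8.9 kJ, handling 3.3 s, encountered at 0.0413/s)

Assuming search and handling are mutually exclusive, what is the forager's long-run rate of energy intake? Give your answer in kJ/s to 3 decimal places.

0.394 kJ/s

R = Σλ_iE_i / (1 + Σλ_ih_i)
Numerator: 0.224×6.4 + 0.32×3.8 + 0.0413×8.9 = 3.017
Denominator: 1 + 0.224×12 + 0.32×12 + 0.0413×3.3 = 7.664
R = 3.017/7.664 = 0.3937 kJ/s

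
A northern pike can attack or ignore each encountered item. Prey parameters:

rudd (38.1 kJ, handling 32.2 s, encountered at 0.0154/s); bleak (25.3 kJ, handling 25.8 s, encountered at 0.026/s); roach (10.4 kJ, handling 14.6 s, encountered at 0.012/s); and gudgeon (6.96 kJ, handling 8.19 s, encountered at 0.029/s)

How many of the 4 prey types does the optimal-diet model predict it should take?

4

Rank by E/h (kJ/s): rudd 1.18, bleak 0.981, gudgeon 0.85, roach 0.712. Include each in turn until the next type's E/h falls below the running intake rate.
Rate on top 1: 0.3922. bleak: 0.981 > 0.3922 → include.
Rate on top 2: 0.5744. gudgeon: 0.85 > 0.5744 → include.
Rate on top 3: 0.6016. roach: 0.712 > 0.6016 → include.
Optimal diet: rudd, bleak, gudgeon, roach — 4 of 4 types.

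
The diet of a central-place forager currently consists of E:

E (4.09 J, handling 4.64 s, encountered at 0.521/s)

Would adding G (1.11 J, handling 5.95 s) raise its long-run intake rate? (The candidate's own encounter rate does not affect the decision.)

Current rate: (0.521×4.09)/(1 + 0.521×4.64) = 0.6235 J/s.
Profitability of G: 1.11/5.95 = 0.1866 J/s.
0.1866 < 0.6235, so adding G would lower the average — exclude it.

No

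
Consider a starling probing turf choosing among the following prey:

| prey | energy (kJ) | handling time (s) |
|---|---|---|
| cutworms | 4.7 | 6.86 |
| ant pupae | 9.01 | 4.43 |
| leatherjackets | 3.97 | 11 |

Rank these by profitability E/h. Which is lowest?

Profitability E/h (kJ/s): cutworms = 4.7/6.86 = 0.685, ant pupae = 9.01/4.43 = 2.03, leatherjackets = 3.97/11 = 0.361.
Ranked: ant pupae > cutworms > leatherjackets.

leatherjackets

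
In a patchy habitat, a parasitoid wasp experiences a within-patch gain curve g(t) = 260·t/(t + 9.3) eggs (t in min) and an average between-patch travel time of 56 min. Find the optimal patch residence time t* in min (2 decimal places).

Optimal t* satisfies g'(t*) = g(t*)/(T + t*).
g'(t) = 260·9.3/(t + 9.3)². Setting 260·9.3/(t+9.3)² = 260t/[(t+9.3)(56+t)] gives 9.3(56+t) = t(t+9.3), so t² = 9.3×56 = 520.8.
t* = √520.8 = 22.82 min.

22.82 min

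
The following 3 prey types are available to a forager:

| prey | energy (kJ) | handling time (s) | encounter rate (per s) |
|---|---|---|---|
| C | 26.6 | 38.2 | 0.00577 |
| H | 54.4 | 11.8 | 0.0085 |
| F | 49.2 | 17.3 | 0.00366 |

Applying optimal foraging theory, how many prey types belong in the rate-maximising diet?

3

E/h in descending order: H 4.61, F 2.84, C 0.696 kJ/s. The optimal diet is the largest prefix of this list for which every included type satisfies E_i/h_i > R on the types above it.
Rate on top 1: 0.4202. F: 2.84 > 0.4202 → include.
Rate on top 2: 0.5521. C: 0.696 > 0.5521 → include.
Optimal diet: H, F, C — 3 of 3 types.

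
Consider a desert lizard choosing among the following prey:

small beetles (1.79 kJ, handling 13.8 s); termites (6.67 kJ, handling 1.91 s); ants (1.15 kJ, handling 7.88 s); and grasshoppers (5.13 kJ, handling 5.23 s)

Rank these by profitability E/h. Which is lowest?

small beetles

Profitability E/h (kJ/s): small beetles = 1.79/13.8 = 0.13, termites = 6.67/1.91 = 3.49, ants = 1.15/7.88 = 0.146, grasshoppers = 5.13/5.23 = 0.981.
Ranked: termites > grasshoppers > ants > small beetles.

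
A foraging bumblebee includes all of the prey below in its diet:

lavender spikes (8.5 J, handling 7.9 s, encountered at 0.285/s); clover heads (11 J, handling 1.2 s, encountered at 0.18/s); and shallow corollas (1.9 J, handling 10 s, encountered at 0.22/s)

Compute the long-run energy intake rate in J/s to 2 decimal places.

0.85 J/s

R = Σλ_iE_i / (1 + Σλ_ih_i)
Numerator: 0.285×8.5 + 0.18×11 + 0.22×1.9 = 4.821
Denominator: 1 + 0.285×7.9 + 0.18×1.2 + 0.22×10 = 5.668
R = 4.821/5.668 = 0.8506 J/s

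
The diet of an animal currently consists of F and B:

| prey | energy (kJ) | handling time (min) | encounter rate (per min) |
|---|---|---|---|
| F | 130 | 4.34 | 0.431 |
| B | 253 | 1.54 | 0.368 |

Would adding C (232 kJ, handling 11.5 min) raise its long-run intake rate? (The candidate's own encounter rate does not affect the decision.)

Intake rate on the current diet: R = (0.431×130 + 0.368×253) / (1 + 0.431×4.34 + 0.368×1.54) = 149.1/3.437 = 43.39 kJ/min.
C: E/h = 232/11.5 = 20.17 kJ/min.
20.17 < 43.39, so adding C would lower the average — exclude it.

No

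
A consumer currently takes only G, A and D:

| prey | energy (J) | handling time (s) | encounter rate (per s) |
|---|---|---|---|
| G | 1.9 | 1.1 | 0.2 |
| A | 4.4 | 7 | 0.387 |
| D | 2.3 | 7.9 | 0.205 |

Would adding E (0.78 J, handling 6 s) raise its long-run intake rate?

No

Current rate: (0.2×1.9 + 0.387×4.4 + 0.205×2.3)/(1 + 0.2×1.1 + 0.387×7 + 0.205×7.9) = 0.4604 J/s.
E: E/h = 0.78/6 = 0.13 J/s.
0.13 < 0.4604, so adding E would lower the average — exclude it.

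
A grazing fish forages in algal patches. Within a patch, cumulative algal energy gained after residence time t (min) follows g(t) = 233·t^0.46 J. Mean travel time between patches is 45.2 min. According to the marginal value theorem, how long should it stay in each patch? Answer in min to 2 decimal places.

38.50 min

Maximise g(t)/(T+t): set derivative to zero → g'(t)(T+t) = g(t).
g'(t) = 0.46·233·t^-0.54. Setting 0.46·233·t^-0.54 = 233·t^0.46/(45.2+t) gives 0.46(45.2+t) = t, so 0.54·t = 0.46×45.2.
t* = 0.46×45.2/0.54 = 38.5 min.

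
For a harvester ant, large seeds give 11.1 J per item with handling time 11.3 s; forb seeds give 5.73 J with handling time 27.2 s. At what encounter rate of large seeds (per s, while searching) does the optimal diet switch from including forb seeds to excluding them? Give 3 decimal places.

0.024 per s

At the threshold, the rate on large seeds alone equals the profitability of forb seeds: λ·11.1/(1 + λ·11.3) = 5.73/27.2 = 0.2107.
Rearranging, λ(11.1 − 0.2107×11.3) = 0.2107, so λ = 0.2107/8.72 = 0.02416 per s.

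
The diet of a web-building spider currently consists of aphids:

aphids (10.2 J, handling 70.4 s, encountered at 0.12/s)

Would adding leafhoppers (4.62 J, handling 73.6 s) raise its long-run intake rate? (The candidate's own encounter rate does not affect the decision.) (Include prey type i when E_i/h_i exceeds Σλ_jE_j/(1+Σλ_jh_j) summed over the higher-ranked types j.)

On aphids alone, R = ΣλE/(1+Σλh) = 1.224/9.448 = 0.1296 J/s.
leafhoppers: E/h = 4.62/73.6 = 0.06277 J/s.
Since 0.06277 < R, time spent handling leafhoppers is better spent searching.

No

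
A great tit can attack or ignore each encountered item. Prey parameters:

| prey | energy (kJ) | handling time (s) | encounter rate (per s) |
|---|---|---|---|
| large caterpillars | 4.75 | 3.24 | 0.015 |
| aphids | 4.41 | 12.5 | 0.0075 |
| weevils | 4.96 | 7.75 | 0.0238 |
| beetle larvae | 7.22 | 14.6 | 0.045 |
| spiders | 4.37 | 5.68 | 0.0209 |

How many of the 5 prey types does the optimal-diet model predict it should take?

Rank by E/h (kJ/s): large caterpillars 1.47, spiders 0.769, weevils 0.64, beetle larvae 0.495, aphids 0.353. Include each in turn until the next type's E/h falls below the running intake rate.
Rate on top 1: 0.06795. spiders: 0.769 > 0.06795 → include.
Rate on top 2: 0.1393. weevils: 0.64 > 0.1393 → include.
Rate on top 3: 0.2076. beetle larvae: 0.495 > 0.2076 → include.
Rate on top 4: 0.3014. aphids: 0.353 > 0.3014 → include.
Optimal diet: large caterpillars, spiders, weevils, beetle larvae, aphids — 5 of 5 types.

5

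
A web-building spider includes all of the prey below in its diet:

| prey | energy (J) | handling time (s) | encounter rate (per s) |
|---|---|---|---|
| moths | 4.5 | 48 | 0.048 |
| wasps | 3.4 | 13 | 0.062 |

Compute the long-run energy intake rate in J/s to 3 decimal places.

0.104 J/s

Energy encountered per unit search time: 0.048×4.5 + 0.062×3.4 = 0.4268 J/s.
Handling time per unit search time: 0.048×48 + 0.062×13 = 3.11.
Rate = 0.4268/(1 + 3.11) = 0.1038 J/s.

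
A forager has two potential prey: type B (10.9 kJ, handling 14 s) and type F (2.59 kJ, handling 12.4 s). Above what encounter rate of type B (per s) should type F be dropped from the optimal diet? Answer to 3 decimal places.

0.026 per s

The zero-one rule: include type F iff E₂/h₂ > λE₁/(1+λh₁). Equality gives the switch point.
λE₁h₂ = E₂ + λE₂h₁ ⇒ λ = E₂/(E₁h₂ − E₂h₁) = 2.59/(135.2 − 36.26) = 0.02619 per s.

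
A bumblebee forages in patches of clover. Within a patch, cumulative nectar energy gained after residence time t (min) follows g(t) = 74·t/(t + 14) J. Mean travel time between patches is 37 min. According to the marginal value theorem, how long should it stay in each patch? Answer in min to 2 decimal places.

By the marginal value theorem, leave when the instantaneous gain rate g'(t) equals the habitat-wide average g(t)/(T + t).
g'(t) = 74·14/(t + 14)². Setting 74·14/(t+14)² = 74t/[(t+14)(37+t)] gives 14(37+t) = t(t+14), so t² = 14×37 = 518.
t* = √518 = 22.76 min.

22.76 min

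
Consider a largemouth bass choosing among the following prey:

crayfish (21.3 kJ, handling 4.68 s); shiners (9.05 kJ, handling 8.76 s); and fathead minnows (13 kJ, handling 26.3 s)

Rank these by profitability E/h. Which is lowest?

Profitability E/h (kJ/s): crayfish = 21.3/4.68 = 4.55, shiners = 9.05/8.76 = 1.03, fathead minnows = 13/26.3 = 0.494.
Ranked: crayfish > shiners > fathead minnows.

fathead minnows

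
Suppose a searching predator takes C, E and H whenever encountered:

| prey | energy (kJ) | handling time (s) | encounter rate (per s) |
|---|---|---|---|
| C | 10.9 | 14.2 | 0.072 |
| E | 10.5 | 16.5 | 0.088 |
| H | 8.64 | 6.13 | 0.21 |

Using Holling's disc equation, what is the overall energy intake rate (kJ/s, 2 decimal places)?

R = (0.072×10.9 + 0.088×10.5 + 0.21×8.64) / (1 + 0.072×14.2 + 0.088×16.5 + 0.21×6.13) = 3.523/4.762 = 0.7399 kJ/s.

0.74 kJ/s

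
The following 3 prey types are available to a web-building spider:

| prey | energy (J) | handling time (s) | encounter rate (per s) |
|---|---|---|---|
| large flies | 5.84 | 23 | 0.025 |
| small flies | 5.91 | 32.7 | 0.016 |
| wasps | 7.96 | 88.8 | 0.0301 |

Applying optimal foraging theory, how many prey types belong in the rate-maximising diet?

Rank by E/h (J/s): large flies 0.254, small flies 0.181, wasps 0.0896. Include each in turn until the next type's E/h falls below the running intake rate.
Rate on top 1: 0.0927. small flies: 0.181 > 0.0927 → include.
Rate on top 2: 0.1147. wasps: 0.0896 < 0.1147 → exclude; stop.
Optimal diet: large flies, small flies — 2 of 3 types.

2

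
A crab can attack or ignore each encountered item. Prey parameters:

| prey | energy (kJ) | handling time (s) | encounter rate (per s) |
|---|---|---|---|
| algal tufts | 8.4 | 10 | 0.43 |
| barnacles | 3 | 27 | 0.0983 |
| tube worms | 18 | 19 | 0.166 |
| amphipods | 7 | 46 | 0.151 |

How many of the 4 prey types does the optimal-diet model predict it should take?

Profitabilities (E/h, kJ/s): tube worms 0.947, algal tufts 0.84, amphipods 0.152, barnacles 0.111. Add prey in this order while the next type's profitability exceeds the intake rate on those already taken.
Rate on top 1: 0.7193. algal tufts: 0.84 > 0.7193 → include.
Rate on top 2: 0.7807. amphipods: 0.152 < 0.7807 → exclude; stop.
Optimal diet: tube worms, algal tufts — 2 of 4 types.

2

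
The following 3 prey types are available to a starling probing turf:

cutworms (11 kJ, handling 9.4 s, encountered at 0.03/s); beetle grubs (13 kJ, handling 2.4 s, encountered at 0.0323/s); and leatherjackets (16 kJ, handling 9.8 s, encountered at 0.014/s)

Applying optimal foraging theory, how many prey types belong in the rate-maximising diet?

E/h in descending order: beetle grubs 5.42, leatherjackets 1.63, cutworms 1.17 kJ/s. The optimal diet is the largest prefix of this list for which every included type satisfies E_i/h_i > R on the types above it.
Rate on top 1: 0.3897. leatherjackets: 1.63 > 0.3897 → include.
Rate on top 2: 0.5301. cutworms: 1.17 > 0.5301 → include.
Optimal diet: beetle grubs, leatherjackets, cutworms — 3 of 3 types.

3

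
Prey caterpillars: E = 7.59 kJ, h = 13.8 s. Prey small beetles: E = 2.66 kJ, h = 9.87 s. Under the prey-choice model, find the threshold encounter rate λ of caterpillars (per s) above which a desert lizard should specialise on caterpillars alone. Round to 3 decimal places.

0.070 per s

At the threshold, the rate on caterpillars alone equals the profitability of small beetles: λ·7.59/(1 + λ·13.8) = 2.66/9.87 = 0.2695.
Rearranging, λ(7.59 − 0.2695×13.8) = 0.2695, so λ = 0.2695/3.871 = 0.06962 per s.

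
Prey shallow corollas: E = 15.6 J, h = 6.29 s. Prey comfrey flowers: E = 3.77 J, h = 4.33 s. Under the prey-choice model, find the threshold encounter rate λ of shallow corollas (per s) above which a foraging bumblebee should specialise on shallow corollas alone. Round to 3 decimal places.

Drop comfrey flowers once their profitability E₂/h₂ falls below the rate achievable on shallow corollas alone: E₂/h₂ = λE₁/(1 + λh₁).
Solve for λ: λE₁h₂ = E₂(1 + λh₁) → λ(E₁h₂ − E₂h₁) = E₂ → λ = E₂/(E₁h₂ − E₂h₁).
λ = 3.77/(15.6×4.33 − 3.77×6.29) = 3.77/43.83 = 0.086 per s.

0.086 per s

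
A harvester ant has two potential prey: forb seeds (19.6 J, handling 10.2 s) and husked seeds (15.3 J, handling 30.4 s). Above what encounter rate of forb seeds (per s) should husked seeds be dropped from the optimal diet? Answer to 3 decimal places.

Drop husked seeds once their profitability E₂/h₂ falls below the rate achievable on forb seeds alone: E₂/h₂ = λE₁/(1 + λh₁).
Solve for λ: λE₁h₂ = E₂(1 + λh₁) → λ(E₁h₂ − E₂h₁) = E₂ → λ = E₂/(E₁h₂ − E₂h₁).
λ = 15.3/(19.6×30.4 − 15.3×10.2) = 15.3/439.8 = 0.03479 per s.

0.035 per s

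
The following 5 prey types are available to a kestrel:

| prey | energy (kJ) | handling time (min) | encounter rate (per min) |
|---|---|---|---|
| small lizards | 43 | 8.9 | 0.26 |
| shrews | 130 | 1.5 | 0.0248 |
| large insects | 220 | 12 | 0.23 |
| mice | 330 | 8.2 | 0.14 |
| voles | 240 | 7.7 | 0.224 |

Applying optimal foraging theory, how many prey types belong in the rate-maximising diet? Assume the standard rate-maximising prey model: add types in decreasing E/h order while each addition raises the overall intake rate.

Profitabilities (E/h, kJ/min): shrews 86.7, mice 40.2, voles 31.2, large insects 18.3, small lizards 4.83. Add prey in this order while the next type's profitability exceeds the intake rate on those already taken.
Rate on top 1: 3.108. mice: 40.2 > 3.108 → include.
Rate on top 2: 22.62. voles: 31.2 > 22.62 → include.
Rate on top 3: 26.39. large insects: 18.3 < 26.39 → exclude; stop.
Optimal diet: shrews, mice, voles — 3 of 5 types.

3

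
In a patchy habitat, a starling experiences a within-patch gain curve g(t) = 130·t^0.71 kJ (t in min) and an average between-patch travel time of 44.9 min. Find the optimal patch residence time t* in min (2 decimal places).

109.93 min

By the marginal value theorem, leave when the instantaneous gain rate g'(t) equals the habitat-wide average g(t)/(T + t).
g'(t) = 0.71·130·t^-0.29. Setting 0.71·130·t^-0.29 = 130·t^0.71/(44.9+t) gives 0.71(44.9+t) = t, so 0.29·t = 0.71×44.9.
t* = 0.71×44.9/0.29 = 109.9 min.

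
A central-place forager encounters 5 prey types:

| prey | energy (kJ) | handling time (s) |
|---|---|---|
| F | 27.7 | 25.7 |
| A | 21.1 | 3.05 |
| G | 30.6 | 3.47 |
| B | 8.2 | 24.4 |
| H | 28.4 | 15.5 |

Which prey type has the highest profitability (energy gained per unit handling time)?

G

In descending order of E/h:
G: 30.6/3.47 = 8.82 kJ/s
A: 21.1/3.05 = 6.92 kJ/s
H: 28.4/15.5 = 1.83 kJ/s
F: 27.7/25.7 = 1.08 kJ/s
B: 8.2/24.4 = 0.336 kJ/s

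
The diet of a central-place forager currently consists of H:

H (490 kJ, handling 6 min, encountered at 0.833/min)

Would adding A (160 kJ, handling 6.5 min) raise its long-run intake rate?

On H alone, R = ΣλE/(1+Σλh) = 408.2/5.998 = 68.05 kJ/min.
Profitability of A: 160/6.5 = 24.62 kJ/min.
Since 24.62 < R, time spent handling A is better spent searching.

No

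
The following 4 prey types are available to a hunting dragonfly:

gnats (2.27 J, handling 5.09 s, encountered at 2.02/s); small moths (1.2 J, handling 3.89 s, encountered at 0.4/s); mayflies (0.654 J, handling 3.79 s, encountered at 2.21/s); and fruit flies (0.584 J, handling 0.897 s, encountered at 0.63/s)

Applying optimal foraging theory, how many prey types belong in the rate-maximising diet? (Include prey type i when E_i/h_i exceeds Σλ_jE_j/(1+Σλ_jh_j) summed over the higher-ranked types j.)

E/h in descending order: fruit flies 0.651, gnats 0.446, small moths 0.308, mayflies 0.173 J/s. The optimal diet is the largest prefix of this list for which every included type satisfies E_i/h_i > R on the types above it.
Rate on top 1: 0.2351. gnats: 0.446 > 0.2351 → include.
Rate on top 2: 0.4181. small moths: 0.308 < 0.4181 → exclude; stop.
Optimal diet: fruit flies, gnats — 2 of 4 types.

2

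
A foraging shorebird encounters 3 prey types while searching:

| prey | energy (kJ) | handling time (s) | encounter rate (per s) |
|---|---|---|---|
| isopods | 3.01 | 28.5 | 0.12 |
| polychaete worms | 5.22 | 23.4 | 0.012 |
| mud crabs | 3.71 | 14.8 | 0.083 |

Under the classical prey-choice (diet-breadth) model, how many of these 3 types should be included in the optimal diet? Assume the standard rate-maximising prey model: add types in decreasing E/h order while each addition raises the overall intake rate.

2

Profitabilities (E/h, kJ/s): mud crabs 0.251, polychaete worms 0.223, isopods 0.106. Add prey in this order while the next type's profitability exceeds the intake rate on those already taken.
Rate on top 1: 0.1382. polychaete worms: 0.223 > 0.1382 → include.
Rate on top 2: 0.1477. isopods: 0.106 < 0.1477 → exclude; stop.
Optimal diet: mud crabs, polychaete worms — 2 of 3 types.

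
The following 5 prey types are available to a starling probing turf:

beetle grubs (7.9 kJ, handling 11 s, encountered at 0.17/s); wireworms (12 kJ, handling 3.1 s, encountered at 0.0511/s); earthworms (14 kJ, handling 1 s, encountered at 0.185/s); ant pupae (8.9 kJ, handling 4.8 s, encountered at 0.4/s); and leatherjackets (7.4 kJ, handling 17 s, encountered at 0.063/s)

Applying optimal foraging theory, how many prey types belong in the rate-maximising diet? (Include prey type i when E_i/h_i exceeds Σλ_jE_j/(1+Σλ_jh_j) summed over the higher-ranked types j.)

Profitabilities (E/h, kJ/s): earthworms 14, wireworms 3.87, ant pupae 1.85, beetle grubs 0.718, leatherjackets 0.435. Add prey in this order while the next type's profitability exceeds the intake rate on those already taken.
Rate on top 1: 2.186. wireworms: 3.87 > 2.186 → include.
Rate on top 2: 2.384. ant pupae: 1.85 < 2.384 → exclude; stop.
Optimal diet: earthworms, wireworms — 2 of 5 types.

2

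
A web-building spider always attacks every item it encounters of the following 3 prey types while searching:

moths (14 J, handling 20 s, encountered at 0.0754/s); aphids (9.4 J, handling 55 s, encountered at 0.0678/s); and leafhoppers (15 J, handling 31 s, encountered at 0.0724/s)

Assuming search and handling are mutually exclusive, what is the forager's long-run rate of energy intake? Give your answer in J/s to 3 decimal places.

Energy encountered per unit search time: 0.0754×14 + 0.0678×9.4 + 0.0724×15 = 2.779 J/s.
Handling time per unit search time: 0.0754×20 + 0.0678×55 + 0.0724×31 = 7.481.
Rate = 2.779/(1 + 7.481) = 0.3276 J/s.

0.328 J/s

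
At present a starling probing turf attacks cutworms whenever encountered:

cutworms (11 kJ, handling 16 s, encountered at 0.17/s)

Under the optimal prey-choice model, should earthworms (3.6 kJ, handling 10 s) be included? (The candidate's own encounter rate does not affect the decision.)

No

On cutworms alone, R = ΣλE/(1+Σλh) = 1.87/3.72 = 0.5027 kJ/s.
earthworms: E/h = 3.6/10 = 0.36 kJ/s.
0.36 < 0.5027, so adding earthworms would lower the average — exclude it.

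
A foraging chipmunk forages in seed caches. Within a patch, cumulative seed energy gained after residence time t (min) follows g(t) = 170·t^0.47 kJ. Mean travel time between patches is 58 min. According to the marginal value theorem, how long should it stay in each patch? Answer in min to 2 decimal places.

51.43 min

Maximise g(t)/(T+t): set derivative to zero → g'(t)(T+t) = g(t).
g'(t) = 0.47·170·t^-0.53. Setting 0.47·170·t^-0.53 = 170·t^0.47/(58+t) gives 0.47(58+t) = t, so 0.53·t = 0.47×58.
t* = 0.47×58/0.53 = 51.43 min.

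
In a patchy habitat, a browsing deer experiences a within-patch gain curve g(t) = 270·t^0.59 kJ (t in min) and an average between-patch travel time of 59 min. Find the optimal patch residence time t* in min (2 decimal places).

Maximise g(t)/(T+t): set derivative to zero → g'(t)(T+t) = g(t).
g'(t) = 0.59·270·t^-0.41. Setting 0.59·270·t^-0.41 = 270·t^0.59/(59+t) gives 0.59(59+t) = t, so 0.41·t = 0.59×59.
t* = 0.59×59/0.41 = 84.9 min.

84.90 min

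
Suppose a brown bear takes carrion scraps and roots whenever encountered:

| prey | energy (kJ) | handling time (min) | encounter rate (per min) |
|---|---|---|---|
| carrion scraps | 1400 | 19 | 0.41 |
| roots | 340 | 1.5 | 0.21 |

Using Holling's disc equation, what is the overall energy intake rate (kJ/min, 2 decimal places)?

70.88 kJ/min

R = (0.41×1400 + 0.21×340) / (1 + 0.41×19 + 0.21×1.5) = 645.4/9.105 = 70.88 kJ/min.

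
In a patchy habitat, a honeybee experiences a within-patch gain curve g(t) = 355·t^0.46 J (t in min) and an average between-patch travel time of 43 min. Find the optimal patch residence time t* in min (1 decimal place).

36.6 min

Maximise g(t)/(T+t): set derivative to zero → g'(t)(T+t) = g(t).
g'(t) = 0.46·355·t^-0.54. Setting 0.46·355·t^-0.54 = 355·t^0.46/(43+t) gives 0.46(43+t) = t, so 0.54·t = 0.46×43.
t* = 0.46×43/0.54 = 36.63 min.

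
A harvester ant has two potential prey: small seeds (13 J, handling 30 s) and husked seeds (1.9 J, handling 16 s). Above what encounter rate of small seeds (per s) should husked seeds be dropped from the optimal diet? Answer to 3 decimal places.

At the threshold, the rate on small seeds alone equals the profitability of husked seeds: λ·13/(1 + λ·30) = 1.9/16 = 0.1187.
Rearranging, λ(13 − 0.1187×30) = 0.1187, so λ = 0.1187/9.438 = 0.01258 per s.

0.013 per s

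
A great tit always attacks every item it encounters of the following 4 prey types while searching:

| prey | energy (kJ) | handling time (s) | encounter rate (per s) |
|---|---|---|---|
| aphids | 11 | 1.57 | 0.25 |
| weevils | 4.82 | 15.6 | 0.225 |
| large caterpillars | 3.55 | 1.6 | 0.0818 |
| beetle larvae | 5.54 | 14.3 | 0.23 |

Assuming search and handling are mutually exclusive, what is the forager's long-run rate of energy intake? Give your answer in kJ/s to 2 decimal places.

0.65 kJ/s

Energy encountered per unit search time: 0.25×11 + 0.225×4.82 + 0.0818×3.55 + 0.23×5.54 = 5.399 kJ/s.
Handling time per unit search time: 0.25×1.57 + 0.225×15.6 + 0.0818×1.6 + 0.23×14.3 = 7.322.
Rate = 5.399/(1 + 7.322) = 0.6487 kJ/s.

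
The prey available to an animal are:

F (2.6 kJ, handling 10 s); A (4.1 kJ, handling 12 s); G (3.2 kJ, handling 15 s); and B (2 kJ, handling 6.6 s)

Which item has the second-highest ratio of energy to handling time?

Profitability E/h (kJ/s): F = 2.6/10 = 0.26, A = 4.1/12 = 0.342, G = 3.2/15 = 0.213, B = 2/6.6 = 0.303.
Ranked: A > B > F > G.

B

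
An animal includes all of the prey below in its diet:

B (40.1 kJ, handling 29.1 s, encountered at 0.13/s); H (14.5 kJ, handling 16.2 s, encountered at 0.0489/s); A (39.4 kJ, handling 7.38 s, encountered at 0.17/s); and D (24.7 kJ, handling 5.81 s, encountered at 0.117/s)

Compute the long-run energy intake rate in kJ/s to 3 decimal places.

R = Σλ_iE_i / (1 + Σλ_ih_i)
Numerator: 0.13×40.1 + 0.0489×14.5 + 0.17×39.4 + 0.117×24.7 = 15.51
Denominator: 1 + 0.13×29.1 + 0.0489×16.2 + 0.17×7.38 + 0.117×5.81 = 7.51
R = 15.51/7.51 = 2.065 kJ/s

2.065 kJ/s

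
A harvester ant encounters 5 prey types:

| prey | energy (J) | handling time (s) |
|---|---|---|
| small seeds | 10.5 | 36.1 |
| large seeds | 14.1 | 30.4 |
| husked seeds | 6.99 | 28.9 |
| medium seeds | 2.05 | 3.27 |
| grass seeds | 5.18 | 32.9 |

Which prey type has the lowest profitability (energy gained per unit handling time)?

grass seeds

In descending order of E/h:
medium seeds: 2.05/3.27 = 0.627 J/s
large seeds: 14.1/30.4 = 0.464 J/s
small seeds: 10.5/36.1 = 0.291 J/s
husked seeds: 6.99/28.9 = 0.242 J/s
grass seeds: 5.18/32.9 = 0.157 J/s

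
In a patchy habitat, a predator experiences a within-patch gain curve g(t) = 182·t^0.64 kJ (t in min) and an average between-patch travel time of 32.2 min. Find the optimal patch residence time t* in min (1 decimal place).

57.2 min

Maximise g(t)/(T+t): set derivative to zero → g'(t)(T+t) = g(t).
g'(t) = 0.64·182·t^-0.36. Setting 0.64·182·t^-0.36 = 182·t^0.64/(32.2+t) gives 0.64(32.2+t) = t, so 0.36·t = 0.64×32.2.
t* = 0.64×32.2/0.36 = 57.24 min.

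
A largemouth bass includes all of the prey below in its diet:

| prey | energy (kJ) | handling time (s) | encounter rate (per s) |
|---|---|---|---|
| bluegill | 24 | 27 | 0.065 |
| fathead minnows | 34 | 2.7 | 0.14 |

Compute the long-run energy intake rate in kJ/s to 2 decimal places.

R = Σλ_iE_i / (1 + Σλ_ih_i)
Numerator: 0.065×24 + 0.14×34 = 6.32
Denominator: 1 + 0.065×27 + 0.14×2.7 = 3.133
R = 6.32/3.133 = 2.017 kJ/s

2.02 kJ/s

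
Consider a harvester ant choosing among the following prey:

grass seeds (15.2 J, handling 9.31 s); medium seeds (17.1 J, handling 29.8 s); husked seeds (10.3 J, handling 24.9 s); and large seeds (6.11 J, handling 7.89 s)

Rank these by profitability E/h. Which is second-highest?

large seeds

In descending order of E/h:
grass seeds: 15.2/9.31 = 1.63 J/s
large seeds: 6.11/7.89 = 0.774 J/s
medium seeds: 17.1/29.8 = 0.574 J/s
husked seeds: 10.3/24.9 = 0.414 J/s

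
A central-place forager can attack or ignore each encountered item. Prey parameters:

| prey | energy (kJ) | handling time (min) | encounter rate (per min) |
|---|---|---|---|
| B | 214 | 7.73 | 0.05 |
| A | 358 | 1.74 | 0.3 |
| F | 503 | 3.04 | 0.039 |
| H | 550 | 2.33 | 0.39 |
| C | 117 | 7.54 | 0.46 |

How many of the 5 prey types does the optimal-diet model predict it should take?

Profitabilities (E/h, kJ/min): H 236, A 206, F 165, B 27.7, C 15.5. Add prey in this order while the next type's profitability exceeds the intake rate on those already taken.
Rate on top 1: 112.4. A: 206 > 112.4 → include.
Rate on top 2: 132.4. F: 165 > 132.4 → include.
Rate on top 3: 134. B: 27.7 < 134 → exclude; stop.
Optimal diet: H, A, F — 3 of 5 types.

3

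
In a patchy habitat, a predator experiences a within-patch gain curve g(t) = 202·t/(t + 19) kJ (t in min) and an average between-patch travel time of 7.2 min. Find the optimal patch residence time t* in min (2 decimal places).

11.70 min

Optimal t* satisfies g'(t*) = g(t*)/(T + t*).
g'(t) = 202·19/(t + 19)². Setting 202·19/(t+19)² = 202t/[(t+19)(7.2+t)] gives 19(7.2+t) = t(t+19), so t² = 19×7.2 = 136.8.
t* = √136.8 = 11.7 min.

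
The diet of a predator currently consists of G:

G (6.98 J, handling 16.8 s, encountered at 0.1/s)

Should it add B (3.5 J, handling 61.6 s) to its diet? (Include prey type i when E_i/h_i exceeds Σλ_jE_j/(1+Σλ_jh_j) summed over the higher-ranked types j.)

No

Intake rate on the current diet: R = (0.1×6.98) / (1 + 0.1×16.8) = 0.698/2.68 = 0.2604 J/s.
B: E/h = 3.5/61.6 = 0.05682 J/s.
Since 0.05682 < R, time spent handling B is better spent searching.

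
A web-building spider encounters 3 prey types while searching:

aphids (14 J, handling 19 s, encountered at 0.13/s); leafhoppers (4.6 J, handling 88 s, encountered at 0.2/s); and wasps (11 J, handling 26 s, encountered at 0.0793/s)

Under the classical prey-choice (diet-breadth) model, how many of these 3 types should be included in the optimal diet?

E/h in descending order: aphids 0.737, wasps 0.423, leafhoppers 0.0523 J/s. The optimal diet is the largest prefix of this list for which every included type satisfies E_i/h_i > R on the types above it.
Rate on top 1: 0.5245. wasps: 0.423 < 0.5245 → exclude; stop.
Optimal diet: aphids — 1 of 3 types.

1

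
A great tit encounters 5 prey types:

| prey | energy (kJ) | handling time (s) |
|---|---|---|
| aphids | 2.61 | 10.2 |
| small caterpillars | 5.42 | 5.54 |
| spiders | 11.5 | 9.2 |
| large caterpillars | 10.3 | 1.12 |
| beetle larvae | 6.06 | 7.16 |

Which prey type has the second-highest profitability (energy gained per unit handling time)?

spiders

In descending order of E/h:
large caterpillars: 10.3/1.12 = 9.2 kJ/s
spiders: 11.5/9.2 = 1.25 kJ/s
small caterpillars: 5.42/5.54 = 0.978 kJ/s
beetle larvae: 6.06/7.16 = 0.846 kJ/s
aphids: 2.61/10.2 = 0.256 kJ/s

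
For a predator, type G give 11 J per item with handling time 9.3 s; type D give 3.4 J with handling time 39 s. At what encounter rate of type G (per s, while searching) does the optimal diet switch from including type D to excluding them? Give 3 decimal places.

The zero-one rule: include type D iff E₂/h₂ > λE₁/(1+λh₁). Equality gives the switch point.
λE₁h₂ = E₂ + λE₂h₁ ⇒ λ = E₂/(E₁h₂ − E₂h₁) = 3.4/(429 − 31.62) = 0.008556 per s.

0.009 per s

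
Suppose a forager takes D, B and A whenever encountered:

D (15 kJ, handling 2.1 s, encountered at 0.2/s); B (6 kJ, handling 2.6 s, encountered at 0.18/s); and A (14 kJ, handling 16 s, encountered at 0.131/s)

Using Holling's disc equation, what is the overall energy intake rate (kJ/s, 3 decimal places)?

1.484 kJ/s

Energy encountered per unit search time: 0.2×15 + 0.18×6 + 0.131×14 = 5.914 kJ/s.
Handling time per unit search time: 0.2×2.1 + 0.18×2.6 + 0.131×16 = 2.984.
Rate = 5.914/(1 + 2.984) = 1.484 kJ/s.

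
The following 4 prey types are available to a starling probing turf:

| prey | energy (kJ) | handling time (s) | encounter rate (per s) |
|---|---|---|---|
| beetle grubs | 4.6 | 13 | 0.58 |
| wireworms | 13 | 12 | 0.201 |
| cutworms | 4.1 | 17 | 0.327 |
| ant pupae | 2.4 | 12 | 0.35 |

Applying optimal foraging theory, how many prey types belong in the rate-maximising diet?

E/h in descending order: wireworms 1.08, beetle grubs 0.354, cutworms 0.241, ant pupae 0.2 kJ/s. The optimal diet is the largest prefix of this list for which every included type satisfies E_i/h_i > R on the types above it.
Rate on top 1: 0.7658. beetle grubs: 0.354 < 0.7658 → exclude; stop.
Optimal diet: wireworms — 1 of 4 types.

1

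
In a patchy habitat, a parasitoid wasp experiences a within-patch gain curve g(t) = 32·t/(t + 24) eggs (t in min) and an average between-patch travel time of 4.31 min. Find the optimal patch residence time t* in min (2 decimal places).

10.17 min

Optimal t* satisfies g'(t*) = g(t*)/(T + t*).
g'(t) = 32·24/(t + 24)². Setting 32·24/(t+24)² = 32t/[(t+24)(4.31+t)] gives 24(4.31+t) = t(t+24), so t² = 24×4.31 = 103.4.
t* = √103.4 = 10.17 min.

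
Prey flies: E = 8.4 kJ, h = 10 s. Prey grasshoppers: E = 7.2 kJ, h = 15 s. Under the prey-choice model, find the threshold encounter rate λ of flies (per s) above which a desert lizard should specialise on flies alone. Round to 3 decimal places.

Drop grasshoppers once their profitability E₂/h₂ falls below the rate achievable on flies alone: E₂/h₂ = λE₁/(1 + λh₁).
Solve for λ: λE₁h₂ = E₂(1 + λh₁) → λ(E₁h₂ − E₂h₁) = E₂ → λ = E₂/(E₁h₂ − E₂h₁).
λ = 7.2/(8.4×15 − 7.2×10) = 7.2/54 = 0.1333 per s.

0.133 per s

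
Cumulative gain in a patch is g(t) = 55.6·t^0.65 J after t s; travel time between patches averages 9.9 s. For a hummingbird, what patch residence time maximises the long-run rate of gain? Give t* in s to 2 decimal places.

Maximise g(t)/(T+t): set derivative to zero → g'(t)(T+t) = g(t).
g'(t) = 0.65·55.6·t^-0.35. Setting 0.65·55.6·t^-0.35 = 55.6·t^0.65/(9.9+t) gives 0.65(9.9+t) = t, so 0.35·t = 0.65×9.9.
t* = 0.65×9.9/0.35 = 18.39 s.

18.39 s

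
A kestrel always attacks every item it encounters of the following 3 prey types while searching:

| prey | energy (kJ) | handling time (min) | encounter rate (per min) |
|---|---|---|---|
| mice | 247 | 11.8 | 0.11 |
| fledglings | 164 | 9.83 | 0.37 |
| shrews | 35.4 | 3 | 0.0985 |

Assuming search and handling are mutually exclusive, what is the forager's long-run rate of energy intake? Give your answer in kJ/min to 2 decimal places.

14.66 kJ/min

R = Σλ_iE_i / (1 + Σλ_ih_i)
Numerator: 0.11×247 + 0.37×164 + 0.0985×35.4 = 91.34
Denominator: 1 + 0.11×11.8 + 0.37×9.83 + 0.0985×3 = 6.231
R = 91.34/6.231 = 14.66 kJ/min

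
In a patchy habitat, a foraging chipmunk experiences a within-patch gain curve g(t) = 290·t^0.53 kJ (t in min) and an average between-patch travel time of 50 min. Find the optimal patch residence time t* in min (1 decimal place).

Maximise g(t)/(T+t): set derivative to zero → g'(t)(T+t) = g(t).
g'(t) = 0.53·290·t^-0.47. Setting 0.53·290·t^-0.47 = 290·t^0.53/(50+t) gives 0.53(50+t) = t, so 0.47·t = 0.53×50.
t* = 0.53×50/0.47 = 56.38 min.

56.4 min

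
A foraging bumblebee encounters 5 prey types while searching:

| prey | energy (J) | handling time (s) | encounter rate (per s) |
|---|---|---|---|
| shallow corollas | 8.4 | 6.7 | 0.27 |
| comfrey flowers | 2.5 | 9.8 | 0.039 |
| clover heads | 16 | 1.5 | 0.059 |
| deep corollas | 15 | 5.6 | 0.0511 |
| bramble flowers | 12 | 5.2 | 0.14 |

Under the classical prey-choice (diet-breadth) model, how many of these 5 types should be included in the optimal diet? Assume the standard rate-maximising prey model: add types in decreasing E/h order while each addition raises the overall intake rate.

3

Profitabilities (E/h, J/s): clover heads 10.7, deep corollas 2.68, bramble flowers 2.31, shallow corollas 1.25, comfrey flowers 0.255. Add prey in this order while the next type's profitability exceeds the intake rate on those already taken.
Rate on top 1: 0.8672. deep corollas: 2.68 > 0.8672 → include.
Rate on top 2: 1.244. bramble flowers: 2.31 > 1.244 → include.
Rate on top 3: 1.612. shallow corollas: 1.25 < 1.612 → exclude; stop.
Optimal diet: clover heads, deep corollas, bramble flowers — 3 of 5 types.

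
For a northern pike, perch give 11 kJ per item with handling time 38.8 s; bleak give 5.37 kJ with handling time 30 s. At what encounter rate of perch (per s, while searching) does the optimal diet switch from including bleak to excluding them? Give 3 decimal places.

0.044 per s

The zero-one rule: include bleak iff E₂/h₂ > λE₁/(1+λh₁). Equality gives the switch point.
λE₁h₂ = E₂ + λE₂h₁ ⇒ λ = E₂/(E₁h₂ − E₂h₁) = 5.37/(330 − 208.4) = 0.04415 per s.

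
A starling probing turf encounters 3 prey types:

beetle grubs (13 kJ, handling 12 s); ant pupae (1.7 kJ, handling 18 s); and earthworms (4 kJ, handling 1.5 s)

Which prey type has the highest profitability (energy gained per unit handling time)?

In descending order of E/h:
earthworms: 4/1.5 = 2.67 kJ/s
beetle grubs: 13/12 = 1.08 kJ/s
ant pupae: 1.7/18 = 0.0944 kJ/s

earthworms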